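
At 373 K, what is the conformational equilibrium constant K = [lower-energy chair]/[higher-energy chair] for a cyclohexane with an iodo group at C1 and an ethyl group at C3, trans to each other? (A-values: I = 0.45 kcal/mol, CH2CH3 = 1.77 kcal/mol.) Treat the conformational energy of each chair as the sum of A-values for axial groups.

K ≈ 5.94

C1 and C3 have the same parity, so for the trans isomer the two substituents are one axial and one equatorial in each chair.
Chair I (iodo axial, ethyl equatorial): E = 0.45 kcal/mol; chair II (iodo equatorial, ethyl axial): E = 1.77 kcal/mol.
ΔG = 1.32 kcal/mol between the two chairs.
K = exp(ΔG/RT) with R = 1.987×10⁻³ kcal mol⁻¹ K⁻¹ and T = 373 K gives K ≈ 5.94.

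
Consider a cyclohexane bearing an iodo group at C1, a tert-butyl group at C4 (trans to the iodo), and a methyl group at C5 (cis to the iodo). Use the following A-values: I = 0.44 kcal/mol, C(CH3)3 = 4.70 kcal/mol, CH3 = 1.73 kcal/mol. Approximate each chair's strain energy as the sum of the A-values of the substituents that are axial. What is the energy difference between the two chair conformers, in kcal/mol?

6.87 kcal/mol

Chair I (iodo axial, tert-butyl axial, methyl axial): E = 6.87 kcal/mol.
Chair II (iodo equatorial, tert-butyl equatorial, methyl equatorial): E = 0.00 kcal/mol.
ΔE = 6.87 − 0.00 = 6.87 kcal/mol; chair II is more stable.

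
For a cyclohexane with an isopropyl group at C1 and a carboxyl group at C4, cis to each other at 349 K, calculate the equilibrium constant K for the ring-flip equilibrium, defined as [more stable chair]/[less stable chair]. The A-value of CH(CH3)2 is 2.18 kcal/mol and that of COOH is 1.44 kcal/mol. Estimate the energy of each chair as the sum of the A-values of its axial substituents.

K ≈ 2.91

C1 and C4 have opposite parity, so for the cis isomer the two substituents are one axial and one equatorial in each chair.
Chair I (isopropyl axial, carboxyl equatorial): E = 2.18 kcal/mol; chair II (isopropyl equatorial, carboxyl axial): E = 1.44 kcal/mol.
ΔG = 0.74 kcal/mol between the two chairs.
K = exp(ΔG/RT) with R = 1.987×10⁻³ kcal mol⁻¹ K⁻¹ and T = 349 K gives K ≈ 2.91.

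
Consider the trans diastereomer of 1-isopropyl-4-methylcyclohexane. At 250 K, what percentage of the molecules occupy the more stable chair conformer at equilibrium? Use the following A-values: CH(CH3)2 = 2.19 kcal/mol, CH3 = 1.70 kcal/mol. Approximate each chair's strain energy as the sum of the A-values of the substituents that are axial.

C1 and C4 have opposite parity, so for the trans isomer the two substituents are e,e in one chair and a,a in the other.
Chair I (isopropyl axial, methyl axial): E = 3.89 kcal/mol; chair II (isopropyl equatorial, methyl equatorial): E = 0.00 kcal/mol.
ΔG = 3.89 kcal/mol between the two chairs.
K = exp(ΔG/RT) with R = 1.987×10⁻³ kcal mol⁻¹ K⁻¹ and T = 250 K gives K ≈ 2.52e+03.
Fraction in the lower-energy chair = K/(K+1) = 100.0%.

100.0%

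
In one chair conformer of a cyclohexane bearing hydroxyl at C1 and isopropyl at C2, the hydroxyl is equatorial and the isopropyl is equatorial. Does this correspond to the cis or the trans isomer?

trans

C1 and C2 have opposite parity, so their axial bonds point in opposite directions.
With opposite-parity carbons, two substituents on the same face are one axial and one equatorial; opposite faces give both axial or both equatorial.
Here the groups are equatorial/equatorial → opposite face → trans.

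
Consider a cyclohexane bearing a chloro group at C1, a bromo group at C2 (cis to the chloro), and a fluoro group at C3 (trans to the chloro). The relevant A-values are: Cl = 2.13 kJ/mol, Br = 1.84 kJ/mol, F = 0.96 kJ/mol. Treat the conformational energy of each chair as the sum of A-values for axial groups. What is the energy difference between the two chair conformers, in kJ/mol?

0.67 kJ/mol

Chair I (chloro axial, bromo equatorial, fluoro equatorial): E = 2.13 kJ/mol.
Chair II (chloro equatorial, bromo axial, fluoro axial): E = 2.80 kJ/mol.
ΔE = 2.80 − 2.13 = 0.67 kJ/mol; chair I is more stable.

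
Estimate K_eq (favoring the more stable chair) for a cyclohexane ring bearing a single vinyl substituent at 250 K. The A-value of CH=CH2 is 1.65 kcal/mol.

K ≈ 27.7

One chair has the vinyl group axial (E = 1.65 kcal/mol) and the other has it equatorial (E = 0).
ΔG = 1.65 kcal/mol between the two chairs.
K = exp(ΔG/RT) with R = 1.987×10⁻³ kcal mol⁻¹ K⁻¹ and T = 250 K gives K ≈ 27.7.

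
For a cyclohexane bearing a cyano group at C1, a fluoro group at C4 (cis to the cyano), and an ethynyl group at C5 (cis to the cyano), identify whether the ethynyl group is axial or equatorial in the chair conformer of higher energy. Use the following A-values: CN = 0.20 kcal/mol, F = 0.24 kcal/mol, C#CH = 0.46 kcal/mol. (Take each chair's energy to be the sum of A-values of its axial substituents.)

axial

Chair I (cyano axial, fluoro equatorial, ethynyl axial): E = 0.66 kcal/mol.
Chair II (cyano equatorial, fluoro axial, ethynyl equatorial): E = 0.24 kcal/mol.
Chair I is the less stable (higher-energy) conformer, and in that chair the ethynyl group is axial.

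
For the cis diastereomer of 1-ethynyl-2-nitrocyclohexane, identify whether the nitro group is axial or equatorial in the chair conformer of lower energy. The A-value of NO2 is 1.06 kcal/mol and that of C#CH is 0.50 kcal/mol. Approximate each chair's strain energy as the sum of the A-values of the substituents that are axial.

C1 and C2 have opposite parity, so for the cis isomer the two substituents are one axial and one equatorial in each chair.
Chair I (nitro axial, ethynyl equatorial): E = 1.06 kcal/mol.
Chair II (nitro equatorial, ethynyl axial): E = 0.50 kcal/mol.
Chair II is the more stable (lower-energy) conformer, and in that chair the nitro group is equatorial.

equatorial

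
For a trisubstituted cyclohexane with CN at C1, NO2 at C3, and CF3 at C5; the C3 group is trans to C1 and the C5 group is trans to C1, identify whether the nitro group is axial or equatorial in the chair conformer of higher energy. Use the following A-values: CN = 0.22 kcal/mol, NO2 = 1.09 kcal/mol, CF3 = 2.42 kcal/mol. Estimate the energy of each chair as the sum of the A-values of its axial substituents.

Chair I (cyano axial, nitro equatorial, trifluoromethyl equatorial): E = 0.22 kcal/mol.
Chair II (cyano equatorial, nitro axial, trifluoromethyl axial): E = 3.51 kcal/mol.
Chair II is the less stable (higher-energy) conformer, and in that chair the nitro group is axial.

axial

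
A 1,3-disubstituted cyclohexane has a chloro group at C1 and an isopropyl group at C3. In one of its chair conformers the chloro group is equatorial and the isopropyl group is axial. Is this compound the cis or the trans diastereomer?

C1 and C3 have the same parity, so their axial bonds point in the same direction.
With same-parity carbons, two substituents on the same face are both axial or both equatorial; opposite faces give one of each.
Here the groups are equatorial/axial → opposite face → trans.

trans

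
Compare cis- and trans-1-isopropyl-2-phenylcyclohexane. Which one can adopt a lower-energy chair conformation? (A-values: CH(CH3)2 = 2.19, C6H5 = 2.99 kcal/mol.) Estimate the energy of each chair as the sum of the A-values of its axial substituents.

trans

At 1,2 positions (parity opposite): cis → (a,e or e,a); trans → (e,e or a,a).
Best chair for cis: E = 2.19 kcal/mol; best chair for trans: E = 0.00 kcal/mol.
The trans isomer is lower by 2.19 kcal/mol.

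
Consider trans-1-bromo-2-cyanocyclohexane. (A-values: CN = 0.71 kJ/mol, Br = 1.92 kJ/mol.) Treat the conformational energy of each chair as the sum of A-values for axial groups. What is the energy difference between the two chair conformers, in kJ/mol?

2.63 kJ/mol

C1 and C2 have opposite parity, so for the trans isomer the two substituents are e,e in one chair and a,a in the other.
Chair I (cyano axial, bromo axial): E = 2.63 kJ/mol.
Chair II (cyano equatorial, bromo equatorial): E = 0.00 kJ/mol.
ΔE = 2.63 − 0.00 = 2.63 kJ/mol; chair II is more stable.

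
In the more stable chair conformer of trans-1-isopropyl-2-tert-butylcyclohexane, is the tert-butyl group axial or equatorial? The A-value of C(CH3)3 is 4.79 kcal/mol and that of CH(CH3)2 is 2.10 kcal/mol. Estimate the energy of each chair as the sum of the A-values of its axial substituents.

equatorial

C1 and C2 have opposite parity, so for the trans isomer the two substituents are e,e in one chair and a,a in the other.
Chair I (tert-butyl axial, isopropyl axial): E = 6.89 kcal/mol.
Chair II (tert-butyl equatorial, isopropyl equatorial): E = 0.00 kcal/mol.
Chair II is the more stable (lower-energy) conformer, and in that chair the tert-butyl group is equatorial.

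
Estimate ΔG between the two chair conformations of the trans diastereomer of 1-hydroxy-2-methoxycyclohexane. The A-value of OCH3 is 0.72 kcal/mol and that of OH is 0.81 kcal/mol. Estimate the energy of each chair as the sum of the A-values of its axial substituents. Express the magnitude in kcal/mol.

1.53 kcal/mol

C1 and C2 have opposite parity, so for the trans isomer the two substituents are e,e in one chair and a,a in the other.
Chair I (methoxy axial, hydroxyl axial): E = 1.53 kcal/mol.
Chair II (methoxy equatorial, hydroxyl equatorial): E = 0.00 kcal/mol.
ΔE = 1.53 − 0.00 = 1.53 kcal/mol; chair II is more stable.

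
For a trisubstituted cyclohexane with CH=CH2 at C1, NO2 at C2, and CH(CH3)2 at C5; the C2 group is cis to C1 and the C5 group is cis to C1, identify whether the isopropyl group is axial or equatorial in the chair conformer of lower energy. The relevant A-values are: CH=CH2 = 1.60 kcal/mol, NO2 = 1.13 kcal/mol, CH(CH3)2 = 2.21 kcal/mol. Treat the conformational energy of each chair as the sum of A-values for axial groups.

equatorial

Chair I (vinyl axial, nitro equatorial, isopropyl axial): E = 3.81 kcal/mol.
Chair II (vinyl equatorial, nitro axial, isopropyl equatorial): E = 1.13 kcal/mol.
Chair II is the more stable (lower-energy) conformer, and in that chair the isopropyl group is equatorial.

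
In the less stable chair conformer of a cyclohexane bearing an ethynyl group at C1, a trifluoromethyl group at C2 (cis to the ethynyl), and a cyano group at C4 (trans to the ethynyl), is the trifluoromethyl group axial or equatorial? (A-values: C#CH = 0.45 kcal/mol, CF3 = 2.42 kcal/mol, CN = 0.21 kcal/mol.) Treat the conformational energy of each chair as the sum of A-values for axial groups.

Chair I (ethynyl axial, trifluoromethyl equatorial, cyano axial): E = 0.66 kcal/mol.
Chair II (ethynyl equatorial, trifluoromethyl axial, cyano equatorial): E = 2.42 kcal/mol.
Chair II is the less stable (higher-energy) conformer, and in that chair the trifluoromethyl group is axial.

axial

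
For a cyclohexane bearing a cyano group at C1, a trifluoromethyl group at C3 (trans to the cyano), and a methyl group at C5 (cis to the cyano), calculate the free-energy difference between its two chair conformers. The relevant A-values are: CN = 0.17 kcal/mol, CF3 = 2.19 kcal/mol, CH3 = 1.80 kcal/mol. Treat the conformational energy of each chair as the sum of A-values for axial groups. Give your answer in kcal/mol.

0.22 kcal/mol

Chair I (cyano axial, trifluoromethyl equatorial, methyl axial): E = 1.97 kcal/mol.
Chair II (cyano equatorial, trifluoromethyl axial, methyl equatorial): E = 2.19 kcal/mol.
ΔE = 2.19 − 1.97 = 0.22 kcal/mol; chair I is more stable.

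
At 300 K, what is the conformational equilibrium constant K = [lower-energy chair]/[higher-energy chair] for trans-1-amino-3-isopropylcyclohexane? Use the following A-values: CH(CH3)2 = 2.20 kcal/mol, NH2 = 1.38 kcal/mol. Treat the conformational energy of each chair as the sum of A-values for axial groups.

K ≈ 3.96

C1 and C3 have the same parity, so for the trans isomer the two substituents are one axial and one equatorial in each chair.
Chair I (isopropyl axial, amino equatorial): E = 2.20 kcal/mol; chair II (isopropyl equatorial, amino axial): E = 1.38 kcal/mol.
ΔG = 0.82 kcal/mol between the two chairs.
K = exp(ΔG/RT) with R = 1.987×10⁻³ kcal mol⁻¹ K⁻¹ and T = 300 K gives K ≈ 3.96.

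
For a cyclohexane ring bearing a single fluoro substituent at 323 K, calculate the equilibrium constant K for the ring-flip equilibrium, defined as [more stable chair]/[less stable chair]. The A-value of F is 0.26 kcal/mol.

K ≈ 1.50

One chair has the fluoro group axial (E = 0.26 kcal/mol) and the other has it equatorial (E = 0).
ΔG = 0.26 kcal/mol between the two chairs.
K = exp(ΔG/RT) with R = 1.987×10⁻³ kcal mol⁻¹ K⁻¹ and T = 323 K gives K ≈ 1.5.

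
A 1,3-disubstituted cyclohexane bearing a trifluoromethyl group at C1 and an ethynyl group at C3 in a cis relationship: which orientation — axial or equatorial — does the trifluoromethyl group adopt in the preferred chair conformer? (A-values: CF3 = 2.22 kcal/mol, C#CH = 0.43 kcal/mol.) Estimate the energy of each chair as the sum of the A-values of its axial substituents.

C1 and C3 have the same parity, so for the cis isomer the two substituents are e,e in one chair and a,a in the other.
Chair I (trifluoromethyl axial, ethynyl axial): E = 2.65 kcal/mol.
Chair II (trifluoromethyl equatorial, ethynyl equatorial): E = 0.00 kcal/mol.
Chair II is the more stable (lower-energy) conformer, and in that chair the trifluoromethyl group is equatorial.

equatorial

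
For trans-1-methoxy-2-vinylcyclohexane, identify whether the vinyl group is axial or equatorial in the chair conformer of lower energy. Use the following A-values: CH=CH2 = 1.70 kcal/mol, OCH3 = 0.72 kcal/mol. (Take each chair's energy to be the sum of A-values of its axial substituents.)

C1 and C2 have opposite parity, so for the trans isomer the two substituents are e,e in one chair and a,a in the other.
Chair I (vinyl axial, methoxy axial): E = 2.42 kcal/mol.
Chair II (vinyl equatorial, methoxy equatorial): E = 0.00 kcal/mol.
Chair II is the more stable (lower-energy) conformer, and in that chair the vinyl group is equatorial.

equatorial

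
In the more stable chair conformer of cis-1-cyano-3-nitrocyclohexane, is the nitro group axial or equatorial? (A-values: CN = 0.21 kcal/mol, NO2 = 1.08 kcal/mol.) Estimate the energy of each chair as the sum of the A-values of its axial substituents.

C1 and C3 have the same parity, so for the cis isomer the two substituents are e,e in one chair and a,a in the other.
Chair I (cyano axial, nitro axial): E = 1.29 kcal/mol.
Chair II (cyano equatorial, nitro equatorial): E = 0.00 kcal/mol.
Chair II is the more stable (lower-energy) conformer, and in that chair the nitro group is equatorial.

equatorial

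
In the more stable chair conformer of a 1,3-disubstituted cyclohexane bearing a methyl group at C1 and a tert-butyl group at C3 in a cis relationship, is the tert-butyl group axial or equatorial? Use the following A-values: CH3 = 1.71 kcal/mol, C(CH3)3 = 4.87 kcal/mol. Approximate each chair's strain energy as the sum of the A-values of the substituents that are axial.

equatorial

C1 and C3 have the same parity, so for the cis isomer the two substituents are e,e in one chair and a,a in the other.
Chair I (methyl axial, tert-butyl axial): E = 6.58 kcal/mol.
Chair II (methyl equatorial, tert-butyl equatorial): E = 0.00 kcal/mol.
Chair II is the more stable (lower-energy) conformer, and in that chair the tert-butyl group is equatorial.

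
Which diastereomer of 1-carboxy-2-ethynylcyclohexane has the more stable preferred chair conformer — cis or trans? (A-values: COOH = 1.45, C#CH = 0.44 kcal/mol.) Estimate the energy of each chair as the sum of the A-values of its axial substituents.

At 1,2 positions (parity opposite): cis → (a,e or e,a); trans → (e,e or a,a).
Best chair for cis: E = 0.44 kcal/mol; best chair for trans: E = 0.00 kcal/mol.
The trans isomer is lower by 0.44 kcal/mol.

trans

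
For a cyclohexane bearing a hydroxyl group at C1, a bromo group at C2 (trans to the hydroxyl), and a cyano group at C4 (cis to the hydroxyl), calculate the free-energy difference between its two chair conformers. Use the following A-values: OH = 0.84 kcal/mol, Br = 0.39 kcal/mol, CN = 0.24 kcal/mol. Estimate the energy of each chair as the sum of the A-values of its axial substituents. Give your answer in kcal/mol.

0.99 kcal/mol

Chair I (hydroxyl axial, bromo axial, cyano equatorial): E = 1.23 kcal/mol.
Chair II (hydroxyl equatorial, bromo equatorial, cyano axial): E = 0.24 kcal/mol.
ΔE = 1.23 − 0.24 = 0.99 kcal/mol; chair II is more stable.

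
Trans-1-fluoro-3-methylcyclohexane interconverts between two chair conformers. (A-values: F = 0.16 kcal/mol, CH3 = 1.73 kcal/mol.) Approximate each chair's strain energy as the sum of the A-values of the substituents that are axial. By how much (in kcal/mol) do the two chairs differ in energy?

C1 and C3 have the same parity, so for the trans isomer the two substituents are one axial and one equatorial in each chair.
Chair I (fluoro axial, methyl equatorial): E = 0.16 kcal/mol.
Chair II (fluoro equatorial, methyl axial): E = 1.73 kcal/mol.
ΔE = 1.73 − 0.16 = 1.57 kcal/mol; chair I is more stable.

1.57 kcal/mol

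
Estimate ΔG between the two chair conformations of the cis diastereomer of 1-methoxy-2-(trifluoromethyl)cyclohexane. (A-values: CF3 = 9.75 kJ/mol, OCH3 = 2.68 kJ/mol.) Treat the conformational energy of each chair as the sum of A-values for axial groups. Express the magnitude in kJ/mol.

7.07 kJ/mol

C1 and C2 have opposite parity, so for the cis isomer the two substituents are one axial and one equatorial in each chair.
Chair I (trifluoromethyl axial, methoxy equatorial): E = 9.75 kJ/mol.
Chair II (trifluoromethyl equatorial, methoxy axial): E = 2.68 kJ/mol.
ΔE = 9.75 − 2.68 = 7.07 kJ/mol; chair II is more stable.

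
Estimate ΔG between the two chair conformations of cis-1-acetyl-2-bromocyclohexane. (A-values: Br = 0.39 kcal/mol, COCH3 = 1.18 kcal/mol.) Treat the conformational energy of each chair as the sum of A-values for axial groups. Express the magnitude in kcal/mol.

C1 and C2 have opposite parity, so for the cis isomer the two substituents are one axial and one equatorial in each chair.
Chair I (bromo axial, acetyl equatorial): E = 0.39 kcal/mol.
Chair II (bromo equatorial, acetyl axial): E = 1.18 kcal/mol.
ΔE = 1.18 − 0.39 = 0.79 kcal/mol; chair I is more stable.

0.79 kcal/mol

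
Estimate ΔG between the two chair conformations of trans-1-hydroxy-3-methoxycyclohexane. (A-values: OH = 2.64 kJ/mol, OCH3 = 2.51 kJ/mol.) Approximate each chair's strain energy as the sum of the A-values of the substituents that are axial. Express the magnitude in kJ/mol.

0.13 kJ/mol

C1 and C3 have the same parity, so for the trans isomer the two substituents are one axial and one equatorial in each chair.
Chair I (hydroxyl axial, methoxy equatorial): E = 2.64 kJ/mol.
Chair II (hydroxyl equatorial, methoxy axial): E = 2.51 kJ/mol.
ΔE = 2.64 − 2.51 = 0.13 kJ/mol; chair II is more stable.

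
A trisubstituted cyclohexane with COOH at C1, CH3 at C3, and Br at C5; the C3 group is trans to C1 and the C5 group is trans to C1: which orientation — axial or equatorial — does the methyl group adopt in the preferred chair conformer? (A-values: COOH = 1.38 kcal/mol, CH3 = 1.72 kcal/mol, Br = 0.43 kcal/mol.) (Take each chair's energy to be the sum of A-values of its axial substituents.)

equatorial

Chair I (carboxyl axial, methyl equatorial, bromo equatorial): E = 1.38 kcal/mol.
Chair II (carboxyl equatorial, methyl axial, bromo axial): E = 2.15 kcal/mol.
Chair I is the more stable (lower-energy) conformer, and in that chair the methyl group is equatorial.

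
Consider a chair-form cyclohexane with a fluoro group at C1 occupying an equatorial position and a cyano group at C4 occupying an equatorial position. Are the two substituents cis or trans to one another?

trans

C1 and C4 have opposite parity, so their axial bonds point in opposite directions.
With opposite-parity carbons, two substituents on the same face are one axial and one equatorial; opposite faces give both axial or both equatorial.
Here the groups are equatorial/equatorial → opposite face → trans.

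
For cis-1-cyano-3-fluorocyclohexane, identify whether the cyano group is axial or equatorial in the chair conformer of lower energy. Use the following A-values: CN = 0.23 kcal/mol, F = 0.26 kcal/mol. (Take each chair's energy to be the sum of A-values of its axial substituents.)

C1 and C3 have the same parity, so for the cis isomer the two substituents are e,e in one chair and a,a in the other.
Chair I (cyano axial, fluoro axial): E = 0.49 kcal/mol.
Chair II (cyano equatorial, fluoro equatorial): E = 0.00 kcal/mol.
Chair II is the more stable (lower-energy) conformer, and in that chair the cyano group is equatorial.

equatorial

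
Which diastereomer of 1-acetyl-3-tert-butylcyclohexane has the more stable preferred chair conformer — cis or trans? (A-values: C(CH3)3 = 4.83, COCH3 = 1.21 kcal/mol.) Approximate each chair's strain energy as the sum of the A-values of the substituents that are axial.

cis

At 1,3 positions (parity same): cis → (e,e or a,a); trans → (a,e or e,a).
Best chair for cis: E = 0.00 kcal/mol; best chair for trans: E = 1.21 kcal/mol.
The cis isomer is lower by 1.21 kcal/mol.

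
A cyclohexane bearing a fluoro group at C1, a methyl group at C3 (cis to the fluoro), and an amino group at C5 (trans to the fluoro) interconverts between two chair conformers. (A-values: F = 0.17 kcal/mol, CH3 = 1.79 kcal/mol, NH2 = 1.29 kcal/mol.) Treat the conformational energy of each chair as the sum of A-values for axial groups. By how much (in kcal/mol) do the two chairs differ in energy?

0.67 kcal/mol

Chair I (fluoro axial, methyl axial, amino equatorial): E = 1.96 kcal/mol.
Chair II (fluoro equatorial, methyl equatorial, amino axial): E = 1.29 kcal/mol.
ΔE = 1.96 − 1.29 = 0.67 kcal/mol; chair II is more stable.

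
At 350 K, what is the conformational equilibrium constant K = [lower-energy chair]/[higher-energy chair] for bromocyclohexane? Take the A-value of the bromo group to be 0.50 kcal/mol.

One chair has the bromo group axial (E = 0.50 kcal/mol) and the other has it equatorial (E = 0).
ΔG = 0.50 kcal/mol between the two chairs.
K = exp(ΔG/RT) with R = 1.987×10⁻³ kcal mol⁻¹ K⁻¹ and T = 350 K gives K ≈ 2.05.

K ≈ 2.05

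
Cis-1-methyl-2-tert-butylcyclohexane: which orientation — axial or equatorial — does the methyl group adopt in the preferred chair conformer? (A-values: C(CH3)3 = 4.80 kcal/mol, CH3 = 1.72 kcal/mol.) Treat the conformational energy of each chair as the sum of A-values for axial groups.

axial

C1 and C2 have opposite parity, so for the cis isomer the two substituents are one axial and one equatorial in each chair.
Chair I (tert-butyl axial, methyl equatorial): E = 4.80 kcal/mol.
Chair II (tert-butyl equatorial, methyl axial): E = 1.72 kcal/mol.
Chair II is the more stable (lower-energy) conformer, and in that chair the methyl group is axial.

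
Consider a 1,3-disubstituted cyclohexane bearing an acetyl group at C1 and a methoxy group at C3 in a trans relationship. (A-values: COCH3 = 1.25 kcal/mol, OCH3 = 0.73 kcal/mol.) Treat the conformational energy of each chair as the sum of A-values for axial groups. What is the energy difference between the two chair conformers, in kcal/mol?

C1 and C3 have the same parity, so for the trans isomer the two substituents are one axial and one equatorial in each chair.
Chair I (acetyl axial, methoxy equatorial): E = 1.25 kcal/mol.
Chair II (acetyl equatorial, methoxy axial): E = 0.73 kcal/mol.
ΔE = 1.25 − 0.73 = 0.52 kcal/mol; chair II is more stable.

0.52 kcal/mol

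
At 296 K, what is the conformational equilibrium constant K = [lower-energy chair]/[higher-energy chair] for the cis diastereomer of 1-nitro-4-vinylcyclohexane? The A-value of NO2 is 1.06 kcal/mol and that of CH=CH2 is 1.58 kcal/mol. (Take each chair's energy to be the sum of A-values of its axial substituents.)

C1 and C4 have opposite parity, so for the cis isomer the two substituents are one axial and one equatorial in each chair.
Chair I (nitro axial, vinyl equatorial): E = 1.06 kcal/mol; chair II (nitro equatorial, vinyl axial): E = 1.58 kcal/mol.
ΔG = 0.52 kcal/mol between the two chairs.
K = exp(ΔG/RT) with R = 1.987×10⁻³ kcal mol⁻¹ K⁻¹ and T = 296 K gives K ≈ 2.42.

K ≈ 2.42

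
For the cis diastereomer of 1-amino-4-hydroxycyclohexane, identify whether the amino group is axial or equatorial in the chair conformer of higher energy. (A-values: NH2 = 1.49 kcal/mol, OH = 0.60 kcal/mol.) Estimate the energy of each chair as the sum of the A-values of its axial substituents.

C1 and C4 have opposite parity, so for the cis isomer the two substituents are one axial and one equatorial in each chair.
Chair I (amino axial, hydroxyl equatorial): E = 1.49 kcal/mol.
Chair II (amino equatorial, hydroxyl axial): E = 0.60 kcal/mol.
Chair I is the less stable (higher-energy) conformer, and in that chair the amino group is axial.

axial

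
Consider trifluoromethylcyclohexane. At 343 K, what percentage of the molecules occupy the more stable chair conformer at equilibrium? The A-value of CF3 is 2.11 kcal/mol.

95.7%

One chair has the trifluoromethyl group axial (E = 2.11 kcal/mol) and the other has it equatorial (E = 0).
ΔG = 2.11 kcal/mol between the two chairs.
K = exp(ΔG/RT) with R = 1.987×10⁻³ kcal mol⁻¹ K⁻¹ and T = 343 K gives K ≈ 22.1.
Fraction in the lower-energy chair = K/(K+1) = 95.7%.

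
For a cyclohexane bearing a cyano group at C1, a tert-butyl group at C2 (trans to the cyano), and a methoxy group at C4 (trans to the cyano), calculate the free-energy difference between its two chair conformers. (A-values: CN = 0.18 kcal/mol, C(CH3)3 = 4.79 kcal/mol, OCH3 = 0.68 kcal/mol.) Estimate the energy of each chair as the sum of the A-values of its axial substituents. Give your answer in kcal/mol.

Chair I (cyano axial, tert-butyl axial, methoxy axial): E = 5.65 kcal/mol.
Chair II (cyano equatorial, tert-butyl equatorial, methoxy equatorial): E = 0.00 kcal/mol.
ΔE = 5.65 − 0.00 = 5.65 kcal/mol; chair II is more stable.

5.65 kcal/mol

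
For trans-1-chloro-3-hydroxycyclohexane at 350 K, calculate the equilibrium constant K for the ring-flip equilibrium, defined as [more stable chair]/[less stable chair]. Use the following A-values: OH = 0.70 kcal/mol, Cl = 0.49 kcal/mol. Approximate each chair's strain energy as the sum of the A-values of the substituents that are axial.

C1 and C3 have the same parity, so for the trans isomer the two substituents are one axial and one equatorial in each chair.
Chair I (hydroxyl axial, chloro equatorial): E = 0.70 kcal/mol; chair II (hydroxyl equatorial, chloro axial): E = 0.49 kcal/mol.
ΔG = 0.21 kcal/mol between the two chairs.
K = exp(ΔG/RT) with R = 1.987×10⁻³ kcal mol⁻¹ K⁻¹ and T = 350 K gives K ≈ 1.35.

K ≈ 1.35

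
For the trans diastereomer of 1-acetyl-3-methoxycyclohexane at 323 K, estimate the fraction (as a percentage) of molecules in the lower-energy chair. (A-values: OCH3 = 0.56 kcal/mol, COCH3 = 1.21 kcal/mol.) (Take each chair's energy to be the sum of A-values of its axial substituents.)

73.4%

C1 and C3 have the same parity, so for the trans isomer the two substituents are one axial and one equatorial in each chair.
Chair I (methoxy axial, acetyl equatorial): E = 0.56 kcal/mol; chair II (methoxy equatorial, acetyl axial): E = 1.21 kcal/mol.
ΔG = 0.65 kcal/mol between the two chairs.
K = exp(ΔG/RT) with R = 1.987×10⁻³ kcal mol⁻¹ K⁻¹ and T = 323 K gives K ≈ 2.75.
Fraction in the lower-energy chair = K/(K+1) = 73.4%.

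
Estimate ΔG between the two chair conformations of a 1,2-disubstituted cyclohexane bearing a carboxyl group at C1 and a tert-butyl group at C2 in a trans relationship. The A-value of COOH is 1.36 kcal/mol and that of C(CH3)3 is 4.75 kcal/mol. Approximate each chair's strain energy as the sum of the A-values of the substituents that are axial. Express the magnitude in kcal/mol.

C1 and C2 have opposite parity, so for the trans isomer the two substituents are e,e in one chair and a,a in the other.
Chair I (carboxyl axial, tert-butyl axial): E = 6.11 kcal/mol.
Chair II (carboxyl equatorial, tert-butyl equatorial): E = 0.00 kcal/mol.
ΔE = 6.11 − 0.00 = 6.11 kcal/mol; chair II is more stable.

6.11 kcal/mol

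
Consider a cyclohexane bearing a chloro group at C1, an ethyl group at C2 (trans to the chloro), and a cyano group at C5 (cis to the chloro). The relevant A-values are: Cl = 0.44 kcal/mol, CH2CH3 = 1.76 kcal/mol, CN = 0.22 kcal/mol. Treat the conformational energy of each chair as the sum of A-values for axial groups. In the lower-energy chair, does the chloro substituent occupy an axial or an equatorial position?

equatorial

Chair I (chloro axial, ethyl axial, cyano axial): E = 2.42 kcal/mol.
Chair II (chloro equatorial, ethyl equatorial, cyano equatorial): E = 0.00 kcal/mol.
Chair II is the more stable (lower-energy) conformer, and in that chair the chloro group is equatorial.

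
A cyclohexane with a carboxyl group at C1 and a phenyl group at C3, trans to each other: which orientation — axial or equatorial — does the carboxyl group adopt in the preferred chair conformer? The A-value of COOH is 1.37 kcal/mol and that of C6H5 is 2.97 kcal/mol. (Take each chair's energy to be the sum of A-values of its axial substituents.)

axial

C1 and C3 have the same parity, so for the trans isomer the two substituents are one axial and one equatorial in each chair.
Chair I (carboxyl axial, phenyl equatorial): E = 1.37 kcal/mol.
Chair II (carboxyl equatorial, phenyl axial): E = 2.97 kcal/mol.
Chair I is the more stable (lower-energy) conformer, and in that chair the carboxyl group is axial.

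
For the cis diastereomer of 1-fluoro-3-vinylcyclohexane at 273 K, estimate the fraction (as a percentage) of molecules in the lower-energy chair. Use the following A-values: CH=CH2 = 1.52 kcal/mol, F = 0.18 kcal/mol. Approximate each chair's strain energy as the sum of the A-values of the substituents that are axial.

C1 and C3 have the same parity, so for the cis isomer the two substituents are e,e in one chair and a,a in the other.
Chair I (vinyl axial, fluoro axial): E = 1.70 kcal/mol; chair II (vinyl equatorial, fluoro equatorial): E = 0.00 kcal/mol.
ΔG = 1.70 kcal/mol between the two chairs.
K = exp(ΔG/RT) with R = 1.987×10⁻³ kcal mol⁻¹ K⁻¹ and T = 273 K gives K ≈ 23.
Fraction in the lower-energy chair = K/(K+1) = 95.8%.

95.8%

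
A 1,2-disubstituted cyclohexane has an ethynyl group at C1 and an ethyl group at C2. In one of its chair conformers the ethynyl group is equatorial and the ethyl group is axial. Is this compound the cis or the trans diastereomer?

cis

C1 and C2 have opposite parity, so their axial bonds point in opposite directions.
With opposite-parity carbons, two substituents on the same face are one axial and one equatorial; opposite faces give both axial or both equatorial.
Here the groups are equatorial/axial → same face → cis.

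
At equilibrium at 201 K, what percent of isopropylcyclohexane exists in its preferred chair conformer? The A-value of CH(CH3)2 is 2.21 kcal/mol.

99.6%

One chair has the isopropyl group axial (E = 2.21 kcal/mol) and the other has it equatorial (E = 0).
ΔG = 2.21 kcal/mol between the two chairs.
K = exp(ΔG/RT) with R = 1.987×10⁻³ kcal mol⁻¹ K⁻¹ and T = 201 K gives K ≈ 253.
Fraction in the lower-energy chair = K/(K+1) = 99.6%.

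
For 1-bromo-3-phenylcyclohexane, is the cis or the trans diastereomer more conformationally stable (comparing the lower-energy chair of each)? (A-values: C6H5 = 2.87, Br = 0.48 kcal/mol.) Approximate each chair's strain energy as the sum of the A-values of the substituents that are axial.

cis

At 1,3 positions (parity same): cis → (e,e or a,a); trans → (a,e or e,a).
Best chair for cis: E = 0.00 kcal/mol; best chair for trans: E = 0.48 kcal/mol.
The cis isomer is lower by 0.48 kcal/mol.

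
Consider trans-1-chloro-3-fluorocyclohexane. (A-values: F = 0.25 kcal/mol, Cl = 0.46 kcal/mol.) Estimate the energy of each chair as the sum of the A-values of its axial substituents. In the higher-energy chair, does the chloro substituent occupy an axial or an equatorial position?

axial

C1 and C3 have the same parity, so for the trans isomer the two substituents are one axial and one equatorial in each chair.
Chair I (fluoro axial, chloro equatorial): E = 0.25 kcal/mol.
Chair II (fluoro equatorial, chloro axial): E = 0.46 kcal/mol.
Chair II is the less stable (higher-energy) conformer, and in that chair the chloro group is axial.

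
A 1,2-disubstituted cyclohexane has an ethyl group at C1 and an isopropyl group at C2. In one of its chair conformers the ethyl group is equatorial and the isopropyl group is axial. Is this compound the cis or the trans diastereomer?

cis

C1 and C2 have opposite parity, so their axial bonds point in opposite directions.
With opposite-parity carbons, two substituents on the same face are one axial and one equatorial; opposite faces give both axial or both equatorial.
Here the groups are equatorial/axial → same face → cis.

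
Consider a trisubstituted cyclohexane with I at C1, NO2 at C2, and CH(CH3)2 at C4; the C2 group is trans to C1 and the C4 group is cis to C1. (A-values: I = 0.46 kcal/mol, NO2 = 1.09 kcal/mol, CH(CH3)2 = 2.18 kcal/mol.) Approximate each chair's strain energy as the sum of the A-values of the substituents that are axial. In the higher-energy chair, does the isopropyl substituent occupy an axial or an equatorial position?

Chair I (iodo axial, nitro axial, isopropyl equatorial): E = 1.55 kcal/mol.
Chair II (iodo equatorial, nitro equatorial, isopropyl axial): E = 2.18 kcal/mol.
Chair II is the less stable (higher-energy) conformer, and in that chair the isopropyl group is axial.

axial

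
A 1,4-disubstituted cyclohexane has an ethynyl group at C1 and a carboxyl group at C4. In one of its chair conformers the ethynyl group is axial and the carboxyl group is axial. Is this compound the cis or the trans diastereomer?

trans

C1 and C4 have opposite parity, so their axial bonds point in opposite directions.
With opposite-parity carbons, two substituents on the same face are one axial and one equatorial; opposite faces give both axial or both equatorial.
Here the groups are axial/axial → opposite face → trans.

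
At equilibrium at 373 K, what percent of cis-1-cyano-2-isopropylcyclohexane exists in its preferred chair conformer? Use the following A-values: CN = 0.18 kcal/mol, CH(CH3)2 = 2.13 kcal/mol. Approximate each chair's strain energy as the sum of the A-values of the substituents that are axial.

C1 and C2 have opposite parity, so for the cis isomer the two substituents are one axial and one equatorial in each chair.
Chair I (cyano axial, isopropyl equatorial): E = 0.18 kcal/mol; chair II (cyano equatorial, isopropyl axial): E = 2.13 kcal/mol.
ΔG = 1.95 kcal/mol between the two chairs.
K = exp(ΔG/RT) with R = 1.987×10⁻³ kcal mol⁻¹ K⁻¹ and T = 373 K gives K ≈ 13.9.
Fraction in the lower-energy chair = K/(K+1) = 93.3%.

93.3%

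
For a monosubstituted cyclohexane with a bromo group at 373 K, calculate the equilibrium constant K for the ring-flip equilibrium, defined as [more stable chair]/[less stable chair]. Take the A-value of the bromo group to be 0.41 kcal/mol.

K ≈ 1.74

One chair has the bromo group axial (E = 0.41 kcal/mol) and the other has it equatorial (E = 0).
ΔG = 0.41 kcal/mol between the two chairs.
K = exp(ΔG/RT) with R = 1.987×10⁻³ kcal mol⁻¹ K⁻¹ and T = 373 K gives K ≈ 1.74.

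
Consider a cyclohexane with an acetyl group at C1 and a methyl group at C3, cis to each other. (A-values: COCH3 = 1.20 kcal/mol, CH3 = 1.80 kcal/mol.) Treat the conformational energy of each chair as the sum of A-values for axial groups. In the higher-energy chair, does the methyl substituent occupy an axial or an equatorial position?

axial

C1 and C3 have the same parity, so for the cis isomer the two substituents are e,e in one chair and a,a in the other.
Chair I (acetyl axial, methyl axial): E = 3.00 kcal/mol.
Chair II (acetyl equatorial, methyl equatorial): E = 0.00 kcal/mol.
Chair I is the less stable (higher-energy) conformer, and in that chair the methyl group is axial.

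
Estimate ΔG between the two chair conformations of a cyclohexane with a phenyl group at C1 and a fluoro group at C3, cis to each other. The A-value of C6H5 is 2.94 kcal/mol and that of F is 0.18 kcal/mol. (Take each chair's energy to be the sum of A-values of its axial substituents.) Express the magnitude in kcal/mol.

C1 and C3 have the same parity, so for the cis isomer the two substituents are e,e in one chair and a,a in the other.
Chair I (phenyl axial, fluoro axial): E = 3.12 kcal/mol.
Chair II (phenyl equatorial, fluoro equatorial): E = 0.00 kcal/mol.
ΔE = 3.12 − 0.00 = 3.12 kcal/mol; chair II is more stable.

3.12 kcal/mol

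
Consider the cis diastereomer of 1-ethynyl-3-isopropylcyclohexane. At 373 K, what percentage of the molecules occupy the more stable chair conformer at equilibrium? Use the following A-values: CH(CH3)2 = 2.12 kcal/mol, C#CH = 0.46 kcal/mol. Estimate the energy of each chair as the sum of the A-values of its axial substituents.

C1 and C3 have the same parity, so for the cis isomer the two substituents are e,e in one chair and a,a in the other.
Chair I (isopropyl axial, ethynyl axial): E = 2.58 kcal/mol; chair II (isopropyl equatorial, ethynyl equatorial): E = 0.00 kcal/mol.
ΔG = 2.58 kcal/mol between the two chairs.
K = exp(ΔG/RT) with R = 1.987×10⁻³ kcal mol⁻¹ K⁻¹ and T = 373 K gives K ≈ 32.5.
Fraction in the lower-energy chair = K/(K+1) = 97.0%.

97.0%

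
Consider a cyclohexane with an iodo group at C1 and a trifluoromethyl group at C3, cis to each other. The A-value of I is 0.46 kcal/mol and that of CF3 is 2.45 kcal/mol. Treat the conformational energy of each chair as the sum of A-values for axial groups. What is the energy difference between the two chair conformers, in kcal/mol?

2.91 kcal/mol

C1 and C3 have the same parity, so for the cis isomer the two substituents are e,e in one chair and a,a in the other.
Chair I (iodo axial, trifluoromethyl axial): E = 2.91 kcal/mol.
Chair II (iodo equatorial, trifluoromethyl equatorial): E = 0.00 kcal/mol.
ΔE = 2.91 − 0.00 = 2.91 kcal/mol; chair II is more stable.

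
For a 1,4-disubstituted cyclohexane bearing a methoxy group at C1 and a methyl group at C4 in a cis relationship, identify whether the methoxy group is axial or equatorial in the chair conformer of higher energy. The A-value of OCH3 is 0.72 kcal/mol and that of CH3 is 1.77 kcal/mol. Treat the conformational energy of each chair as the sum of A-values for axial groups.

C1 and C4 have opposite parity, so for the cis isomer the two substituents are one axial and one equatorial in each chair.
Chair I (methoxy axial, methyl equatorial): E = 0.72 kcal/mol.
Chair II (methoxy equatorial, methyl axial): E = 1.77 kcal/mol.
Chair II is the less stable (higher-energy) conformer, and in that chair the methoxy group is equatorial.

equatorial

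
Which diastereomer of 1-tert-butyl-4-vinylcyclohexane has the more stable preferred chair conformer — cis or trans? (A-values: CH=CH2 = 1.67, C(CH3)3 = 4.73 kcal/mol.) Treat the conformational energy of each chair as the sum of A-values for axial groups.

At 1,4 positions (parity opposite): cis → (a,e or e,a); trans → (e,e or a,a).
Best chair for cis: E = 1.67 kcal/mol; best chair for trans: E = 0.00 kcal/mol.
The trans isomer is lower by 1.67 kcal/mol.

trans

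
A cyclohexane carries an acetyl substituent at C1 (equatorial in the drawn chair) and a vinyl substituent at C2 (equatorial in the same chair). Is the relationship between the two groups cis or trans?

C1 and C2 have opposite parity, so their axial bonds point in opposite directions.
With opposite-parity carbons, two substituents on the same face are one axial and one equatorial; opposite faces give both axial or both equatorial.
Here the groups are equatorial/equatorial → opposite face → trans.

trans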